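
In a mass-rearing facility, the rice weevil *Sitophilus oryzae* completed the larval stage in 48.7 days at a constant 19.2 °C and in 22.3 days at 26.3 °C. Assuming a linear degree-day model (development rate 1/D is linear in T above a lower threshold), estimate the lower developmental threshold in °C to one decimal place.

Under the model K = D·(T − T_b), so D₁·(T₁ − T_b) = D₂·(T₂ − T_b).
48.7·(19.2 − T_b) = 22.3·(26.3 − T_b)
T_b = (48.7·19.2 − 22.3·26.3) / (48.7 − 22.3) = 348.55 / 26.4 = 13.203 °C ≈ 13.2 °C.

13.2 °C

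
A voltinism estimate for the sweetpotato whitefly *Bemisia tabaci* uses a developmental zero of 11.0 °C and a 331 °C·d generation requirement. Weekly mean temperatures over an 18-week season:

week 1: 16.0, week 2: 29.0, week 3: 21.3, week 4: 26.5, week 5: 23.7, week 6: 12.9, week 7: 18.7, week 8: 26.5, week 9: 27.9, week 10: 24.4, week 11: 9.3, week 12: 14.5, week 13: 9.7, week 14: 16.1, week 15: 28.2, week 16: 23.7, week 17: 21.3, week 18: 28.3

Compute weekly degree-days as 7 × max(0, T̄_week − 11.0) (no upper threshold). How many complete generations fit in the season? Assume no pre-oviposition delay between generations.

3 generations

Weekly DD (7 × max(0, T̄ − 11.0)): 35.0, 126.0, 72.1, 108.5, 88.9, 13.3, 53.9, 108.5, 118.3, 93.8, 0.0, 24.5, 0.0, 35.7, 120.4, 88.9, 72.1, 121.1.
Season total = 1281.0 DD.
Complete generations = ⌊1281.0 / 331⌋ = 3.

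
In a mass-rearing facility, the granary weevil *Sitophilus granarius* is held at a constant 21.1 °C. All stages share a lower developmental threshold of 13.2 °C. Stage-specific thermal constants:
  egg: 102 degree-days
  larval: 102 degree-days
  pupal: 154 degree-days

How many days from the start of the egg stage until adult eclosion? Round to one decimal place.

45.3 days

Daily accumulation at 21.1 °C = 21.1 − 13.2 = 7.9 DD/day.
Total K = 102 + 102 + 154 = 358 DD.
Total duration = 358 / 7.9 = 45.316 ≈ 45.3 days.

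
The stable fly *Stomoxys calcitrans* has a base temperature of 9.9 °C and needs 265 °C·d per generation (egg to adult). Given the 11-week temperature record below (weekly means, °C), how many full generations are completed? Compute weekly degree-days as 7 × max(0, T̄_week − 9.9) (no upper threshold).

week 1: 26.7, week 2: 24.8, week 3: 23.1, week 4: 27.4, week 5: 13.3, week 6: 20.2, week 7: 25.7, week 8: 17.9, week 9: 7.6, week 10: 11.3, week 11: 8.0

2 generations

Weekly DD (7 × max(0, T̄ − 9.9)): 117.6, 104.3, 92.4, 122.5, 23.8, 72.1, 110.6, 56.0, 0.0, 9.8, 0.0.
Season total = 709.1 DD.
Complete generations = ⌊709.1 / 265⌋ = 2.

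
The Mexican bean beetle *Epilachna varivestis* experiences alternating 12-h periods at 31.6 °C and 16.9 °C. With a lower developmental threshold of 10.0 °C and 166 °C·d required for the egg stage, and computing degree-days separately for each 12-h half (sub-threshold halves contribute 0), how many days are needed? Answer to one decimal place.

11.6 days

Day half: max(0, 31.6 − 10.0) × 0.5 = 21.6 × 0.5 = 10.80 DD.
Night half: max(0, 16.9 − 10.0) × 0.5 = 6.9 × 0.5 = 3.45 DD.
Per 24 h: 14.25 DD/day.
Duration = 166 / 14.25 = 11.649 ≈ 11.6 days.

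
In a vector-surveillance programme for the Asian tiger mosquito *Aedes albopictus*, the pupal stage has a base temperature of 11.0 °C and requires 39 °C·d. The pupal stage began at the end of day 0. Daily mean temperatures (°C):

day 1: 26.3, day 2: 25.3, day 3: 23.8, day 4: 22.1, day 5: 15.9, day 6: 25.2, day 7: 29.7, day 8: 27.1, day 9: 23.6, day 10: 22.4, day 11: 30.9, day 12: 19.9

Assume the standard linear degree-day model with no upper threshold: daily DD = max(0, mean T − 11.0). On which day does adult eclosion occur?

day 3

Daily DD above 11.0 °C: 15.3, 14.3, 12.8, 11.1, 4.9, 14.2, 18.7, 16.1, 12.6, 11.4, 19.9, 8.9.
Cumulative: 15.3, 29.6, 42.4, 53.5, 58.4, 72.6, 91.3, 107.4, 120.0, 131.4, 151.3, 160.2.
The total first reaches 39 DD on day 3.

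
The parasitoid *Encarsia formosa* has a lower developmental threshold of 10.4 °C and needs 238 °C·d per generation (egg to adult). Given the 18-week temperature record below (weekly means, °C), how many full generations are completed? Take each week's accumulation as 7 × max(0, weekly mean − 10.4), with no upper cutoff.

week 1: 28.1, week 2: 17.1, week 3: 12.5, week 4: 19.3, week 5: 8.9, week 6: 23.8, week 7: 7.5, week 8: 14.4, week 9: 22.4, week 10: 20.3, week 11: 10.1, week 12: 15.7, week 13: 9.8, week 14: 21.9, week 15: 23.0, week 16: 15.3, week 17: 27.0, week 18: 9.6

3 generations

Weekly DD (7 × max(0, T̄ − 10.4)): 123.9, 46.9, 14.7, 62.3, 0.0, 93.8, 0.0, 28.0, 84.0, 69.3, 0.0, 37.1, 0.0, 80.5, 88.2, 34.3, 116.2, 0.0.
Season total = 879.2 DD.
Complete generations = ⌊879.2 / 238⌋ = 3.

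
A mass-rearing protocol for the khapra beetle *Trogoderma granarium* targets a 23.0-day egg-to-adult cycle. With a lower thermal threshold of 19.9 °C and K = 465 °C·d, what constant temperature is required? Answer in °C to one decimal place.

Required daily accumulation = 465 / 23.0 = 20.217 DD/day.
T = T_base + 20.217 = 19.9 + 20.217 = 40.117 ≈ 40.1 °C.

40.1 °C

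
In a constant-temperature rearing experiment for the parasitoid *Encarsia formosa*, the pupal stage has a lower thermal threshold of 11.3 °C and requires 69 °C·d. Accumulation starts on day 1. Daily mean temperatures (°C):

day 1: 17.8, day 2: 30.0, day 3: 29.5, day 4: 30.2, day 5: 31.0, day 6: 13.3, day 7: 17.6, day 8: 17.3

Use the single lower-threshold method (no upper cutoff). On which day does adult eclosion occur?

day 5

Daily DD above 11.3 °C: 6.5, 18.7, 18.2, 18.9, 19.7, 2.0, 6.3, 6.0.
Cumulative: 6.5, 25.2, 43.4, 62.3, 82.0, 84.0, 90.3, 96.3.
The total first reaches 69 DD on day 5.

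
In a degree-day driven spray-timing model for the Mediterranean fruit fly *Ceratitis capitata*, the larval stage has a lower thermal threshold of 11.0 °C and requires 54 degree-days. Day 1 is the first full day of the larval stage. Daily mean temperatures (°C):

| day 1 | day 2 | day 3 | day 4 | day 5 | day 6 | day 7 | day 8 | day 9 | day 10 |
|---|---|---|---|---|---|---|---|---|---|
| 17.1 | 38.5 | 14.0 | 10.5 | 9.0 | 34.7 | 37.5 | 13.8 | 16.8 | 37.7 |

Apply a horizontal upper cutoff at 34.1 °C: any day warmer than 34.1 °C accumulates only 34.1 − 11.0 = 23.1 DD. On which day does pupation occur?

day 6

Daily DD above 11.0 °C (capped at 23.1): 6.1, 23.1, 3.0, 0.0, 0.0, 23.1, 23.1, 2.8, 5.8, 23.1.
Cumulative: 6.1, 29.2, 32.2, 32.2, 32.2, 55.3, 78.4, 81.2, 87.0, 110.1.
The total first reaches 54 DD on day 6.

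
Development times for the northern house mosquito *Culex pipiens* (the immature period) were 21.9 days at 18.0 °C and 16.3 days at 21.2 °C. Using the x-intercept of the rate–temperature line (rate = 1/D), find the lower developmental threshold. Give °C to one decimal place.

8.7 °C

Under the model K = D·(T − T_b), so D₁·(T₁ − T_b) = D₂·(T₂ − T_b).
21.9·(18.0 − T_b) = 16.3·(21.2 − T_b)
T_b = (21.9·18.0 − 16.3·21.2) / (21.9 − 16.3) = 48.64 / 5.6 = 8.686 °C ≈ 8.7 °C.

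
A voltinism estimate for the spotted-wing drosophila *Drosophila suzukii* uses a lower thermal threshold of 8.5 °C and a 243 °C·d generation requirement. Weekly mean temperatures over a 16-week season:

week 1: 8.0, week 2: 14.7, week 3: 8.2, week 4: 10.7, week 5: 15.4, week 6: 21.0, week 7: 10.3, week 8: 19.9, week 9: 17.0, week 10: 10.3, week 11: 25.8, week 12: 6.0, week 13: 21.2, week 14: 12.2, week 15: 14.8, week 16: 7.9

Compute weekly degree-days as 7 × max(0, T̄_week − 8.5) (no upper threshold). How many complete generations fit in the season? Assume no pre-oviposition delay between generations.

Weekly DD (7 × max(0, T̄ − 8.5)): 0.0, 43.4, 0.0, 15.4, 48.3, 87.5, 12.6, 79.8, 59.5, 12.6, 121.1, 0.0, 88.9, 25.9, 44.1, 0.0.
Season total = 639.1 DD.
Complete generations = ⌊639.1 / 243⌋ = 2.

2 generations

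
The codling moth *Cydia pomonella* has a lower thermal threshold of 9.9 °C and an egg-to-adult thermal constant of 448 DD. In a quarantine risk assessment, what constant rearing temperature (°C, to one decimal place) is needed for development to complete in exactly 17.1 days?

36.1 °C

Required daily accumulation = 448 / 17.1 = 26.199 DD/day.
T = T_base + 26.199 = 9.9 + 26.199 = 36.099 ≈ 36.1 °C.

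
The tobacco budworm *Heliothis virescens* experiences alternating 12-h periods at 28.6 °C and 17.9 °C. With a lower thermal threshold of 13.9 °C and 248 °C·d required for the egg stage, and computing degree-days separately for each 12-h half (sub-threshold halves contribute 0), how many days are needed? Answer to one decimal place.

Day half: max(0, 28.6 − 13.9) × 0.5 = 14.7 × 0.5 = 7.35 DD.
Night half: max(0, 17.9 − 13.9) × 0.5 = 4.0 × 0.5 = 2.00 DD.
Per 24 h: 9.35 DD/day.
Duration = 248 / 9.35 = 26.524 ≈ 26.5 days.

26.5 days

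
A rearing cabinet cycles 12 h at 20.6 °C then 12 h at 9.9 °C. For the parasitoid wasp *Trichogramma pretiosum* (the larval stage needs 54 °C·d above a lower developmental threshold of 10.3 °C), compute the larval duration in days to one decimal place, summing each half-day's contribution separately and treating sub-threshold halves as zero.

Day half: max(0, 20.6 − 10.3) × 0.5 = 10.3 × 0.5 = 5.15 DD.
Night half: max(0, 9.9 − 10.3) × 0.5 = 0.0 × 0.5 = 0.00 DD.
Per 24 h: 5.15 DD/day.
Duration = 54 / 5.15 = 10.485 ≈ 10.5 days.

10.5 days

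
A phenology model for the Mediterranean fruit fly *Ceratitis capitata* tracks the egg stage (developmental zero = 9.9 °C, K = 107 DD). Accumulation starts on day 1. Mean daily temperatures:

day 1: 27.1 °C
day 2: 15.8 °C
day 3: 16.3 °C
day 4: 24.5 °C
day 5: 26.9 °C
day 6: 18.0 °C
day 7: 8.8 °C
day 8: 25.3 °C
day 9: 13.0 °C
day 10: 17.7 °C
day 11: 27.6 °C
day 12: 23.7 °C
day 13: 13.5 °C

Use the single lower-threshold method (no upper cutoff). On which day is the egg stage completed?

day 11

Daily DD above 9.9 °C: 17.2, 5.9, 6.4, 14.6, 17.0, 8.1, 0.0, 15.4, 3.1, 7.8, 17.7, 13.8, 3.6.
Cumulative: 17.2, 23.1, 29.5, 44.1, 61.1, 69.2, 69.2, 84.6, 87.7, 95.5, 113.2, 127.0, 130.6.
The total first reaches 107 DD on day 11.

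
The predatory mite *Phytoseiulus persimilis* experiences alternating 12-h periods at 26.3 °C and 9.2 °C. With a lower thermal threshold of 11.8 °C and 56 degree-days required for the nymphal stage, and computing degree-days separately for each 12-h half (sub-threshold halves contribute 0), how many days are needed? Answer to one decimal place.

7.7 days

Day half: max(0, 26.3 − 11.8) × 0.5 = 14.5 × 0.5 = 7.25 DD.
Night half: max(0, 9.2 − 11.8) × 0.5 = 0.0 × 0.5 = 0.00 DD.
Per 24 h: 7.25 DD/day.
Duration = 56 / 7.25 = 7.724 ≈ 7.7 days.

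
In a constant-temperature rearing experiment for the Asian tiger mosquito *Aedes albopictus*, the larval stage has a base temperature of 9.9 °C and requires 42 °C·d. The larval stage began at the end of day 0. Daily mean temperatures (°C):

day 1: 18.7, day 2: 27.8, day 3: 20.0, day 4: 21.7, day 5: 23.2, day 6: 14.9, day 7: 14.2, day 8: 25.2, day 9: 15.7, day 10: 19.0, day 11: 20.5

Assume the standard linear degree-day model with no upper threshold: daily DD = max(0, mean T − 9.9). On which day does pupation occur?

day 4

Daily DD above 9.9 °C: 8.8, 17.9, 10.1, 11.8, 13.3, 5.0, 4.3, 15.3, 5.8, 9.1, 10.6.
Cumulative: 8.8, 26.7, 36.8, 48.6, 61.9, 66.9, 71.2, 86.5, 92.3, 101.4, 112.0.
The total first reaches 42 DD on day 4.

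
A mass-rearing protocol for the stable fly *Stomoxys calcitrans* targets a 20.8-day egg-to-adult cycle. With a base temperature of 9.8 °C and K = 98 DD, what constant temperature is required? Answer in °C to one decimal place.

Required daily accumulation = 98 / 20.8 = 4.712 DD/day.
T = T_base + 4.712 = 9.8 + 4.712 = 14.512 ≈ 14.5 °C.

14.5 °C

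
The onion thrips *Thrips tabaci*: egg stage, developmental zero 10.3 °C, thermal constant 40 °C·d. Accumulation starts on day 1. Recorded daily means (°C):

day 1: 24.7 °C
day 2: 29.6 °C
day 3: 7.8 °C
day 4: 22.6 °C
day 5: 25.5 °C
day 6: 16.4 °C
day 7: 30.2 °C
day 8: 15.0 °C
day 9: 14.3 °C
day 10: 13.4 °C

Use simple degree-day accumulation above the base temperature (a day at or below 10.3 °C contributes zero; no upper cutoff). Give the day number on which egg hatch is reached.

day 4

Daily DD above 10.3 °C: 14.4, 19.3, 0.0, 12.3, 15.2, 6.1, 19.9, 4.7, 4.0, 3.1.
Cumulative: 14.4, 33.7, 33.7, 46.0, 61.2, 67.3, 87.2, 91.9, 95.9, 99.0.
The total first reaches 40 DD on day 4.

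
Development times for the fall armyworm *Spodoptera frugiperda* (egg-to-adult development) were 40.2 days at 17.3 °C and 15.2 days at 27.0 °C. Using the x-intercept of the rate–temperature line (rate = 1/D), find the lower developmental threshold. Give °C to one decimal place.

Linear rate model ⇒ the product D·(T − T_b) is constant across temperatures.
40.2·(17.3 − T_b) = 15.2·(27.0 − T_b)
T_b = (40.2·17.3 − 15.2·27.0) / (40.2 − 15.2) = 285.06 / 25.0 = 11.402 °C ≈ 11.4 °C.

11.4 °C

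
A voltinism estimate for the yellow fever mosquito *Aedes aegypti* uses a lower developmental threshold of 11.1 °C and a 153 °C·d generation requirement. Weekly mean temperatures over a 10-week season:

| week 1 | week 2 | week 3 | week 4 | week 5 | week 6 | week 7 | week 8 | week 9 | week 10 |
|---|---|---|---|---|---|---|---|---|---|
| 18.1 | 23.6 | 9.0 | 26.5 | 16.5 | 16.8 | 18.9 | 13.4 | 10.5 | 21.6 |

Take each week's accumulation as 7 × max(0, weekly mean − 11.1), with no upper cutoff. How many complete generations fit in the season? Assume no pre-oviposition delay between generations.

3 generations

Weekly DD (7 × max(0, T̄ − 11.1)): 49.0, 87.5, 0.0, 107.8, 37.8, 39.9, 54.6, 16.1, 0.0, 73.5.
Season total = 466.2 DD.
Complete generations = ⌊466.2 / 153⌋ = 3.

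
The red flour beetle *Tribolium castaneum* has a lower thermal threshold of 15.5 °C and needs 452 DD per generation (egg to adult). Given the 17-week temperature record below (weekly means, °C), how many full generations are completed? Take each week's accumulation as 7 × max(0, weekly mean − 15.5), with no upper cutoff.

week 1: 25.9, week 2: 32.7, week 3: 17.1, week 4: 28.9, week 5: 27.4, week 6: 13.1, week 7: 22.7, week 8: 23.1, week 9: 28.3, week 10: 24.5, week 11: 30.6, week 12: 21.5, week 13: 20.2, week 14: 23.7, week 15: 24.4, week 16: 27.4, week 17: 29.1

2 generations

Weekly DD (7 × max(0, T̄ − 15.5)): 72.8, 120.4, 11.2, 93.8, 83.3, 0.0, 50.4, 53.2, 89.6, 63.0, 105.7, 42.0, 32.9, 57.4, 62.3, 83.3, 95.2.
Season total = 1116.5 DD.
Complete generations = ⌊1116.5 / 452⌋ = 2.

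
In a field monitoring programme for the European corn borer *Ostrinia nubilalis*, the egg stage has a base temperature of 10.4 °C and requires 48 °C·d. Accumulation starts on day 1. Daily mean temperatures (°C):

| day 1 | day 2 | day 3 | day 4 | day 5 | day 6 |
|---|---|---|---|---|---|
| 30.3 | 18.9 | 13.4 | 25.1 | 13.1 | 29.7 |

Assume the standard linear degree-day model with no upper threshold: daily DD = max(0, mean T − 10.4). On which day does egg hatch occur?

Daily DD above 10.4 °C: 19.9, 8.5, 3.0, 14.7, 2.7, 19.3.
Cumulative: 19.9, 28.4, 31.4, 46.1, 48.8, 68.1.
The total first reaches 48 DD on day 5.

day 5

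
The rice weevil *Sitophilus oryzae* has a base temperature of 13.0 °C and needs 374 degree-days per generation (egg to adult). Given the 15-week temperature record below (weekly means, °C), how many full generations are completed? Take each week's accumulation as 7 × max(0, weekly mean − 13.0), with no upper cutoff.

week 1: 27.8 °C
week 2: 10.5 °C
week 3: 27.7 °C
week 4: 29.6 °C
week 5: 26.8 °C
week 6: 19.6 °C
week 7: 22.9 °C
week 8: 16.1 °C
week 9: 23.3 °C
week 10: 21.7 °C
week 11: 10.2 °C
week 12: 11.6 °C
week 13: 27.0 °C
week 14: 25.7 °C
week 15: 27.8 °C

Weekly DD (7 × max(0, T̄ − 13.0)): 103.6, 0.0, 102.9, 116.2, 96.6, 46.2, 69.3, 21.7, 72.1, 60.9, 0.0, 0.0, 98.0, 88.9, 103.6.
Season total = 980.0 DD.
Complete generations = ⌊980.0 / 374⌋ = 2.

2 generations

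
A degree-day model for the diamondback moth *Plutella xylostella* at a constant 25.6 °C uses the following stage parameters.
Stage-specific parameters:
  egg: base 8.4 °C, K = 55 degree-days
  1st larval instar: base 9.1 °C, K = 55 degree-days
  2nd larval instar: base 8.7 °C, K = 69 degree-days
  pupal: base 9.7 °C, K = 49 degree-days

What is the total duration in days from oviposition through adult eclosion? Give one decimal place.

egg: 55 / (25.6 − 8.4) = 55 / 17.2 = 3.198 d.
1st larval instar: 55 / (25.6 − 9.1) = 55 / 16.5 = 3.333 d.
2nd larval instar: 69 / (25.6 − 8.7) = 69 / 16.9 = 4.083 d.
pupal: 49 / (25.6 − 9.7) = 49 / 15.9 = 3.082 d.
Sum = 13.696 ≈ 13.7 days.

13.7 days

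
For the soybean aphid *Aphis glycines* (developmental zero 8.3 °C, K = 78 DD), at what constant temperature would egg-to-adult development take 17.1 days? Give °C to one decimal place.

Required daily accumulation = 78 / 17.1 = 4.561 DD/day.
T = T_base + 4.561 = 8.3 + 4.561 = 12.861 ≈ 12.9 °C.

12.9 °C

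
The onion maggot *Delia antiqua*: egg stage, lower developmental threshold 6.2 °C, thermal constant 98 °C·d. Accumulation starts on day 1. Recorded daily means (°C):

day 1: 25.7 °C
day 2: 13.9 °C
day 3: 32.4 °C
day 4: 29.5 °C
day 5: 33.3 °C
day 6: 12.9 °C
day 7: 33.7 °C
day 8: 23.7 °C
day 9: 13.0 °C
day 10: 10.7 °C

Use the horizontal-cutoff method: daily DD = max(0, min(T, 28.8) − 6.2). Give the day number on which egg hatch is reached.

Daily DD above 6.2 °C (capped at 22.6): 19.5, 7.7, 22.6, 22.6, 22.6, 6.7, 22.6, 17.5, 6.8, 4.5.
Cumulative: 19.5, 27.2, 49.8, 72.4, 95.0, 101.7, 124.3, 141.8, 148.6, 153.1.
The total first reaches 98 DD on day 6.

day 6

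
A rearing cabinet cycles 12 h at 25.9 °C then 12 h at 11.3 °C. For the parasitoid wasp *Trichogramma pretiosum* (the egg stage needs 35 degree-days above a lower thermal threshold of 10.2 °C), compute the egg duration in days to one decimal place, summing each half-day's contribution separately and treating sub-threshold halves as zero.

Day half: max(0, 25.9 − 10.2) × 0.5 = 15.7 × 0.5 = 7.85 DD.
Night half: max(0, 11.3 − 10.2) × 0.5 = 1.1 × 0.5 = 0.55 DD.
Per 24 h: 8.40 DD/day.
Duration = 35 / 8.40 = 4.167 ≈ 4.2 days.

4.2 days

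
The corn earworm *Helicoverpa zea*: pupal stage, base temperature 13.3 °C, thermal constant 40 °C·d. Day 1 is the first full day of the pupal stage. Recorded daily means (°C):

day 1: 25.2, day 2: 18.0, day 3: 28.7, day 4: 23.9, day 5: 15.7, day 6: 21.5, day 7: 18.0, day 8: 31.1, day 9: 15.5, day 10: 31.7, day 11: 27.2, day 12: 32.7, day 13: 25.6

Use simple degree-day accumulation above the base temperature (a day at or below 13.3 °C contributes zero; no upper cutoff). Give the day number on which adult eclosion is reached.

day 4

Daily DD above 13.3 °C: 11.9, 4.7, 15.4, 10.6, 2.4, 8.2, 4.7, 17.8, 2.2, 18.4, 13.9, 19.4, 12.3.
Cumulative: 11.9, 16.6, 32.0, 42.6, 45.0, 53.2, 57.9, 75.7, 77.9, 96.3, 110.2, 129.6, 141.9.
The total first reaches 40 DD on day 4.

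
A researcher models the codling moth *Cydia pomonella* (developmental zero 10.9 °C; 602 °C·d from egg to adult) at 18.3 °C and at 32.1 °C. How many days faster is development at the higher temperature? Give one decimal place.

53.0 days

At 18.3 °C: 602 / (18.3 − 10.9) = 602 / 7.4 = 81.351 d.
At 32.1 °C: 602 / (32.1 − 10.9) = 602 / 21.2 = 28.396 d.
Difference = |81.351 − 28.396| = 52.955 ≈ 53.0 days.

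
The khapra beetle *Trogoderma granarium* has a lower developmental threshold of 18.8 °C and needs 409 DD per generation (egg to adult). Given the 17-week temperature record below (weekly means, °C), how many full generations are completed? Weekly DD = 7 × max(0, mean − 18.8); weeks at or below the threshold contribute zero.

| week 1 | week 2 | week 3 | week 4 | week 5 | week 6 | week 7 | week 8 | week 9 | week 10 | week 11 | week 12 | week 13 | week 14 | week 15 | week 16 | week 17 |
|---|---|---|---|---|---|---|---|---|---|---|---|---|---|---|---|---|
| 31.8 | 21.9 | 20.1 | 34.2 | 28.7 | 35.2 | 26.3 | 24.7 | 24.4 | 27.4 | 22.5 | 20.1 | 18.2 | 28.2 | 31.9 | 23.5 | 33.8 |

Weekly DD (7 × max(0, T̄ − 18.8)): 91.0, 21.7, 9.1, 107.8, 69.3, 114.8, 52.5, 41.3, 39.2, 60.2, 25.9, 9.1, 0.0, 65.8, 91.7, 32.9, 105.0.
Season total = 937.3 DD.
Complete generations = ⌊937.3 / 409⌋ = 2.

2 generations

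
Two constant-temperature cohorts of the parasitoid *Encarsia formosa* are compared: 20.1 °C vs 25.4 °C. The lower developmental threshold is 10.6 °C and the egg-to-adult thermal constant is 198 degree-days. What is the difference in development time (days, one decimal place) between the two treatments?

At 20.1 °C: 198 / (20.1 − 10.6) = 198 / 9.5 = 20.842 d.
At 25.4 °C: 198 / (25.4 − 10.6) = 198 / 14.8 = 13.378 d.
Difference = |20.842 − 13.378| = 7.464 ≈ 7.5 days.

7.5 days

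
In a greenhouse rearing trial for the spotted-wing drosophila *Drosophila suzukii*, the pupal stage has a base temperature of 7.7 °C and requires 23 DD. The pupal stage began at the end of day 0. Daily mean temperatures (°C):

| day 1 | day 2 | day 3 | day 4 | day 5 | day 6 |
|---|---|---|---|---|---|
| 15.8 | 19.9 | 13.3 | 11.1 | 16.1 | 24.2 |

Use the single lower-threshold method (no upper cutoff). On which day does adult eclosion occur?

day 3

Daily DD above 7.7 °C: 8.1, 12.2, 5.6, 3.4, 8.4, 16.5.
Cumulative: 8.1, 20.3, 25.9, 29.3, 37.7, 54.2.
The total first reaches 23 DD on day 3.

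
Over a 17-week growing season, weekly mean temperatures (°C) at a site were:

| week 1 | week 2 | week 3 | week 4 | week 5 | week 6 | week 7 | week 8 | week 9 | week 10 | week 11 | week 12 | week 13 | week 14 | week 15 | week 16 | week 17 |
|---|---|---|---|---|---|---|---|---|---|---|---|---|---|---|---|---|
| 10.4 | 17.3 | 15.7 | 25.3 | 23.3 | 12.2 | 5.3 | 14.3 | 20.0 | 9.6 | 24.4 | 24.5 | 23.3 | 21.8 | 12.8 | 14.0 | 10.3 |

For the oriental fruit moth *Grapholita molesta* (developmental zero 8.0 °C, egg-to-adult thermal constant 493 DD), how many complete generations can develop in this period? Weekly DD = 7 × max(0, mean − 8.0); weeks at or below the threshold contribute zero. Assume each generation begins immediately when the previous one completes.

2 generations

Weekly DD (7 × max(0, T̄ − 8.0)): 16.8, 65.1, 53.9, 121.1, 107.1, 29.4, 0.0, 44.1, 84.0, 11.2, 114.8, 115.5, 107.1, 96.6, 33.6, 42.0, 16.1.
Season total = 1058.4 DD.
Complete generations = ⌊1058.4 / 493⌋ = 2.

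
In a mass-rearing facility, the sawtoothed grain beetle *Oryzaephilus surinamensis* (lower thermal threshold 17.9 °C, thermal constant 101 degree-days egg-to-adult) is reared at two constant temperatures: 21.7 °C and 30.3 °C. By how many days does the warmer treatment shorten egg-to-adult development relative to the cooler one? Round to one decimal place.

At 21.7 °C: 101 / (21.7 − 17.9) = 101 / 3.8 = 26.579 d.
At 30.3 °C: 101 / (30.3 − 17.9) = 101 / 12.4 = 8.145 d.
Difference = |26.579 − 8.145| = 18.434 ≈ 18.4 days.

18.4 days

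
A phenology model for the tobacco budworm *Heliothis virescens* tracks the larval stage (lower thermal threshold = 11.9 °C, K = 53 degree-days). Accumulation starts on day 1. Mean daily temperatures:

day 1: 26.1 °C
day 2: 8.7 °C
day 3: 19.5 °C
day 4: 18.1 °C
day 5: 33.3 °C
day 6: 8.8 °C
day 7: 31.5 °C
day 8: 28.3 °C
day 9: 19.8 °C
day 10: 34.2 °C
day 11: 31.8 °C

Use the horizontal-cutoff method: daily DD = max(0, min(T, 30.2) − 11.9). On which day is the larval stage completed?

Daily DD above 11.9 °C (capped at 18.3): 14.2, 0.0, 7.6, 6.2, 18.3, 0.0, 18.3, 16.4, 7.9, 18.3, 18.3.
Cumulative: 14.2, 14.2, 21.8, 28.0, 46.3, 46.3, 64.6, 81.0, 88.9, 107.2, 125.5.
The total first reaches 53 DD on day 7.

day 7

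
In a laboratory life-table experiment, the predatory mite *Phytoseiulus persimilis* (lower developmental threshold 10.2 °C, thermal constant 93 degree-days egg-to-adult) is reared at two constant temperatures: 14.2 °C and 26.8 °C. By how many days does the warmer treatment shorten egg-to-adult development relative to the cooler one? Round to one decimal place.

At 14.2 °C: 93 / (14.2 − 10.2) = 93 / 4.0 = 23.250 d.
At 26.8 °C: 93 / (26.8 − 10.2) = 93 / 16.6 = 5.602 d.
Difference = |23.250 − 5.602| = 17.648 ≈ 17.6 days.

17.6 days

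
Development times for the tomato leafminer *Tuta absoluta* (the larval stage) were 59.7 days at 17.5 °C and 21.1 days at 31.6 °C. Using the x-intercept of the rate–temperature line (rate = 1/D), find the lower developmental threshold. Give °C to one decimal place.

9.8 °C

Under the model K = D·(T − T_b), so D₁·(T₁ − T_b) = D₂·(T₂ − T_b).
59.7·(17.5 − T_b) = 21.1·(31.6 − T_b)
T_b = (59.7·17.5 − 21.1·31.6) / (59.7 − 21.1) = 377.99 / 38.6 = 9.792 °C ≈ 9.8 °C.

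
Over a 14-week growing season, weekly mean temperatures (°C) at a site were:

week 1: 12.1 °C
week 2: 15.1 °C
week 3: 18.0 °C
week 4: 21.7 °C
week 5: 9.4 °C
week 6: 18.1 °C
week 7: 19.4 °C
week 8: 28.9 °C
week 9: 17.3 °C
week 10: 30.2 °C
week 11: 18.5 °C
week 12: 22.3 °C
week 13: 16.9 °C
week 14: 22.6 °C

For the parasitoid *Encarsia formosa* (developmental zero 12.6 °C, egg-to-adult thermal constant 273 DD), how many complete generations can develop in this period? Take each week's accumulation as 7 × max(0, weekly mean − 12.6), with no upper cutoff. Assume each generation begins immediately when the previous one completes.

2 generations

Weekly DD (7 × max(0, T̄ − 12.6)): 0.0, 17.5, 37.8, 63.7, 0.0, 38.5, 47.6, 114.1, 32.9, 123.2, 41.3, 67.9, 30.1, 70.0.
Season total = 684.6 DD.
Complete generations = ⌊684.6 / 273⌋ = 2.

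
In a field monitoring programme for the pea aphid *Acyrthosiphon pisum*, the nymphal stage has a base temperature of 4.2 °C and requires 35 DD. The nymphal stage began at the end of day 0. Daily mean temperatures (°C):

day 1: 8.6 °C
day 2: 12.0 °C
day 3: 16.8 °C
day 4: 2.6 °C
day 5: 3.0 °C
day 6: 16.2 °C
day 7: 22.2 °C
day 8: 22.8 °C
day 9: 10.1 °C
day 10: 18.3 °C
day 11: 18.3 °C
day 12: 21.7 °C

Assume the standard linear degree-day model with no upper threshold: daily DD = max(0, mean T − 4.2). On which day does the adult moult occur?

day 6

Daily DD above 4.2 °C: 4.4, 7.8, 12.6, 0.0, 0.0, 12.0, 18.0, 18.6, 5.9, 14.1, 14.1, 17.5.
Cumulative: 4.4, 12.2, 24.8, 24.8, 24.8, 36.8, 54.8, 73.4, 79.3, 93.4, 107.5, 125.0.
The total first reaches 35 DD on day 6.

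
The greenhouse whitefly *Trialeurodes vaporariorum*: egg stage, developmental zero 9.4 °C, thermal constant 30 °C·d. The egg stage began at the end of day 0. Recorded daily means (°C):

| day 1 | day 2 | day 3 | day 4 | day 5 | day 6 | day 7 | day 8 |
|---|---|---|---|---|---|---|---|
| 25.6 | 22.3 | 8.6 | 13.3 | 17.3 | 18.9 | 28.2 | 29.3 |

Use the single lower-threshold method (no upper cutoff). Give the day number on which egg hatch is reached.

Daily DD above 9.4 °C: 16.2, 12.9, 0.0, 3.9, 7.9, 9.5, 18.8, 19.9.
Cumulative: 16.2, 29.1, 29.1, 33.0, 40.9, 50.4, 69.2, 89.1.
The total first reaches 30 DD on day 4.

day 4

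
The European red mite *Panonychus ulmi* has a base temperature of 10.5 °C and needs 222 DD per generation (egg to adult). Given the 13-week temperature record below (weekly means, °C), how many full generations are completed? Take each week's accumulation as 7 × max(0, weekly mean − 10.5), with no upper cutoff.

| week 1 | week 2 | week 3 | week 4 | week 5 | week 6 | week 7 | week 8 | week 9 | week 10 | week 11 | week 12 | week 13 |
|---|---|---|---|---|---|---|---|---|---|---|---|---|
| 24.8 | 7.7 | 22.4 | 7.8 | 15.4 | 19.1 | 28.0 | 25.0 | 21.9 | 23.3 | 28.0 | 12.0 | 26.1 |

Weekly DD (7 × max(0, T̄ − 10.5)): 100.1, 0.0, 83.3, 0.0, 34.3, 60.2, 122.5, 101.5, 79.8, 89.6, 122.5, 10.5, 109.2.
Season total = 913.5 DD.
Complete generations = ⌊913.5 / 222⌋ = 4.

4 generations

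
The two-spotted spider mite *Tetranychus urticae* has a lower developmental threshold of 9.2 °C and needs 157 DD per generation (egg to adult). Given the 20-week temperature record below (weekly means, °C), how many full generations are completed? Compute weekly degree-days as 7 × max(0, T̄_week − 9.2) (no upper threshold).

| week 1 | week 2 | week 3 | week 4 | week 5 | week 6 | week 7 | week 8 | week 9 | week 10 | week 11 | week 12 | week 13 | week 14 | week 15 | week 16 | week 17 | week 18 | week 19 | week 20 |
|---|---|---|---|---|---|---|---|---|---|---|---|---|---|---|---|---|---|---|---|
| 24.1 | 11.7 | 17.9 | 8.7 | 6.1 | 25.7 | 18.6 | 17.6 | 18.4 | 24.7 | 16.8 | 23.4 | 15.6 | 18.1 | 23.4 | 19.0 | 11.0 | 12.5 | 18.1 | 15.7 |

Weekly DD (7 × max(0, T̄ − 9.2)): 104.3, 17.5, 60.9, 0.0, 0.0, 115.5, 65.8, 58.8, 64.4, 108.5, 53.2, 99.4, 44.8, 62.3, 99.4, 68.6, 12.6, 23.1, 62.3, 45.5.
Season total = 1166.9 DD.
Complete generations = ⌊1166.9 / 157⌋ = 7.

7 generations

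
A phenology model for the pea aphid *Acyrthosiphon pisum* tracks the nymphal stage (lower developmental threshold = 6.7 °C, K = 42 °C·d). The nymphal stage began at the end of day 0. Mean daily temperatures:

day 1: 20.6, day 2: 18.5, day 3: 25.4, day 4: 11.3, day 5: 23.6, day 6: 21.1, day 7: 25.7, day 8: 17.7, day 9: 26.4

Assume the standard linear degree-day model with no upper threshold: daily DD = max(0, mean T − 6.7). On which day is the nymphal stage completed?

day 3

Daily DD above 6.7 °C: 13.9, 11.8, 18.7, 4.6, 16.9, 14.4, 19.0, 11.0, 19.7.
Cumulative: 13.9, 25.7, 44.4, 49.0, 65.9, 80.3, 99.3, 110.3, 130.0.
The total first reaches 42 DD on day 3.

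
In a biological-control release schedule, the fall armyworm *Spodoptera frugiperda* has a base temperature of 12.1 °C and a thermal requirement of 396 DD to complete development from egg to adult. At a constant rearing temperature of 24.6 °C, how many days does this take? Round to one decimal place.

31.7 days

Daily accumulation = 24.6 − 12.1 = 12.5 DD/day.
Duration = 396 / 12.5 = 31.680 ≈ 31.7 days.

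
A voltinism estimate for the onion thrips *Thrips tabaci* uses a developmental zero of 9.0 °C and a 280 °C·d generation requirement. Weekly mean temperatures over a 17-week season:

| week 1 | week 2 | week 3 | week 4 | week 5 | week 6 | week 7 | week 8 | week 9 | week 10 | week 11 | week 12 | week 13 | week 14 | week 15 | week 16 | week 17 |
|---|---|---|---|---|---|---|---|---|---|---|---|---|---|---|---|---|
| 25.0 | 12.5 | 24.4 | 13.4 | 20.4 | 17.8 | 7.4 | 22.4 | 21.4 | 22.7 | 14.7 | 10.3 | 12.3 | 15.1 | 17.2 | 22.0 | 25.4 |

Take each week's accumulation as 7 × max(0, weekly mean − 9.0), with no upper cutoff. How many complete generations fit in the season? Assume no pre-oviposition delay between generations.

3 generations

Weekly DD (7 × max(0, T̄ − 9.0)): 112.0, 24.5, 107.8, 30.8, 79.8, 61.6, 0.0, 93.8, 86.8, 95.9, 39.9, 9.1, 23.1, 42.7, 57.4, 91.0, 114.8.
Season total = 1071.0 DD.
Complete generations = ⌊1071.0 / 280⌋ = 3.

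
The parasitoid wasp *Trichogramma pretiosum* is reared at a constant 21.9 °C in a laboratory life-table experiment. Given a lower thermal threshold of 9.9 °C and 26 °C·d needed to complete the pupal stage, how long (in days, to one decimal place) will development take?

2.2 days

Daily accumulation = 21.9 − 9.9 = 12.0 DD/day.
Duration = 26 / 12.0 = 2.167 ≈ 2.2 days.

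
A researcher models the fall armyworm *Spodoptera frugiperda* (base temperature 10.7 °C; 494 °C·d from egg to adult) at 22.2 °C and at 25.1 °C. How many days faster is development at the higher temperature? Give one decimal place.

8.7 days

At 22.2 °C: 494 / (22.2 − 10.7) = 494 / 11.5 = 42.957 d.
At 25.1 °C: 494 / (25.1 − 10.7) = 494 / 14.4 = 34.306 d.
Difference = |42.957 − 34.306| = 8.651 ≈ 8.7 days.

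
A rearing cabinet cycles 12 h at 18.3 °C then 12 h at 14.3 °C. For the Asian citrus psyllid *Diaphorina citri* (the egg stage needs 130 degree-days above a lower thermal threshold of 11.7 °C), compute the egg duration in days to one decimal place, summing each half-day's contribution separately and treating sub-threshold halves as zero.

Day half: max(0, 18.3 − 11.7) × 0.5 = 6.6 × 0.5 = 3.30 DD.
Night half: max(0, 14.3 − 11.7) × 0.5 = 2.6 × 0.5 = 1.30 DD.
Per 24 h: 4.60 DD/day.
Duration = 130 / 4.60 = 28.261 ≈ 28.3 days.

28.3 days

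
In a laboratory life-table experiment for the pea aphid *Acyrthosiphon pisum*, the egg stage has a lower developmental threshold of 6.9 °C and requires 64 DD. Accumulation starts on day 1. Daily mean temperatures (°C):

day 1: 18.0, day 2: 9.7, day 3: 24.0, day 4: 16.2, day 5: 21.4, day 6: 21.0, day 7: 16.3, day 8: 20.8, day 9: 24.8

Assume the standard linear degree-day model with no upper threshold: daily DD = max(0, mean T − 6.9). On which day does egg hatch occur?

Daily DD above 6.9 °C: 11.1, 2.8, 17.1, 9.3, 14.5, 14.1, 9.4, 13.9, 17.9.
Cumulative: 11.1, 13.9, 31.0, 40.3, 54.8, 68.9, 78.3, 92.2, 110.1.
The total first reaches 64 DD on day 6.

day 6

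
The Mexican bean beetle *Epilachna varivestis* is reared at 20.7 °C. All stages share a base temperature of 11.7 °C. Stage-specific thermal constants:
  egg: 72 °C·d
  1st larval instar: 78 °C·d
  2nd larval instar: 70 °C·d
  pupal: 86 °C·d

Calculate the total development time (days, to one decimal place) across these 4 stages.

Daily accumulation at 20.7 °C = 20.7 − 11.7 = 9.0 DD/day.
Total K = 72 + 78 + 70 + 86 = 306 DD.
Total duration = 306 / 9.0 = 34.000 ≈ 34.0 days.

34.0 days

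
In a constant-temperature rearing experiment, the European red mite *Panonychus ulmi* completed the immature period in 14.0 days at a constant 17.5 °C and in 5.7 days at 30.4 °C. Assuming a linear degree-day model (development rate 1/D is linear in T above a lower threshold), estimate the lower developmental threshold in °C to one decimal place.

8.6 °C

Under the model K = D·(T − T_b), so D₁·(T₁ − T_b) = D₂·(T₂ − T_b).
14.0·(17.5 − T_b) = 5.7·(30.4 − T_b)
T_b = (14.0·17.5 − 5.7·30.4) / (14.0 − 5.7) = 71.72 / 8.3 = 8.641 °C ≈ 8.6 °C.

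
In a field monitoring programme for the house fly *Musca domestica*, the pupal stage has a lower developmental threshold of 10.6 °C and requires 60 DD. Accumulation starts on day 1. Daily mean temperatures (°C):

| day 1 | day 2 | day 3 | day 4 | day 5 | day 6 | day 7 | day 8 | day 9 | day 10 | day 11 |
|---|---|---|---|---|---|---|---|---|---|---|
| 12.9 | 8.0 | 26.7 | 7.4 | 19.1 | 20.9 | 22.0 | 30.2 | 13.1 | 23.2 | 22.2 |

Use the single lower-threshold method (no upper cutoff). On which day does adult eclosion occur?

Daily DD above 10.6 °C: 2.3, 0.0, 16.1, 0.0, 8.5, 10.3, 11.4, 19.6, 2.5, 12.6, 11.6.
Cumulative: 2.3, 2.3, 18.4, 18.4, 26.9, 37.2, 48.6, 68.2, 70.7, 83.3, 94.9.
The total first reaches 60 DD on day 8.

day 8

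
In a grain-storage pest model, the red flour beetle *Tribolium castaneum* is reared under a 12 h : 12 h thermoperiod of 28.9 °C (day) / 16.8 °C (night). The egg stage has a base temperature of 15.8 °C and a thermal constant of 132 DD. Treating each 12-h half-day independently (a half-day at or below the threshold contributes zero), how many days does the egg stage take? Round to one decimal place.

Day half: max(0, 28.9 − 15.8) × 0.5 = 13.1 × 0.5 = 6.55 DD.
Night half: max(0, 16.8 − 15.8) × 0.5 = 1.0 × 0.5 = 0.50 DD.
Per 24 h: 7.05 DD/day.
Duration = 132 / 7.05 = 18.723 ≈ 18.7 days.

18.7 days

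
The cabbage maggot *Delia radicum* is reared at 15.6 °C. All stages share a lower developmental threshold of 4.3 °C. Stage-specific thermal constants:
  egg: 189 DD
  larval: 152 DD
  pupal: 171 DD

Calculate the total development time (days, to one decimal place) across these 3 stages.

Daily accumulation at 15.6 °C = 15.6 − 4.3 = 11.3 DD/day.
Total K = 189 + 152 + 171 = 512 DD.
Total duration = 512 / 11.3 = 45.310 ≈ 45.3 days.

45.3 days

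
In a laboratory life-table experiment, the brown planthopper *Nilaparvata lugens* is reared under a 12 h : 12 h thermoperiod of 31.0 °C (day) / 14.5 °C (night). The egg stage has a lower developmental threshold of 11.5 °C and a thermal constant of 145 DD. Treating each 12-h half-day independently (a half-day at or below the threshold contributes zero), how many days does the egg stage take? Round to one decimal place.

Day half: max(0, 31.0 − 11.5) × 0.5 = 19.5 × 0.5 = 9.75 DD.
Night half: max(0, 14.5 − 11.5) × 0.5 = 3.0 × 0.5 = 1.50 DD.
Per 24 h: 11.25 DD/day.
Duration = 145 / 11.25 = 12.889 ≈ 12.9 days.

12.9 days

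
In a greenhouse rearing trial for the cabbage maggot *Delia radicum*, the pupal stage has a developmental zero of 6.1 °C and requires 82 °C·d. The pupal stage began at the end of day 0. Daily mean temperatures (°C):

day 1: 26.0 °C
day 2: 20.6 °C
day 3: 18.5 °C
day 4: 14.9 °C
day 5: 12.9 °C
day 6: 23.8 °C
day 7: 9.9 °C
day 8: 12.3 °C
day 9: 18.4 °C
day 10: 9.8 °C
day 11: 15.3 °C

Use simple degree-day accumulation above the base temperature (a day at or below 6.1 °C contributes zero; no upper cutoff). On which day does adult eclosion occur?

Daily DD above 6.1 °C: 19.9, 14.5, 12.4, 8.8, 6.8, 17.7, 3.8, 6.2, 12.3, 3.7, 9.2.
Cumulative: 19.9, 34.4, 46.8, 55.6, 62.4, 80.1, 83.9, 90.1, 102.4, 106.1, 115.3.
The total first reaches 82 DD on day 7.

day 7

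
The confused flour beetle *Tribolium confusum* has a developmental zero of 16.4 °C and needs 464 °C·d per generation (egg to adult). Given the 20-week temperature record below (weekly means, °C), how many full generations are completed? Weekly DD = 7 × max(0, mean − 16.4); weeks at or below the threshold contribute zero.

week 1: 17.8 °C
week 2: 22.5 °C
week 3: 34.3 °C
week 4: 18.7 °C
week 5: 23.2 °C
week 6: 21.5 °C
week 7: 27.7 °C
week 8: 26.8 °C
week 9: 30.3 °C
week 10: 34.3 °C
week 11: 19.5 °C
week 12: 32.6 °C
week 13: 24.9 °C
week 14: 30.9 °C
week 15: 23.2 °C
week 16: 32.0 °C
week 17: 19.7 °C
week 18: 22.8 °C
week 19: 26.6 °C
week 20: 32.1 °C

2 generations

Weekly DD (7 × max(0, T̄ − 16.4)): 9.8, 42.7, 125.3, 16.1, 47.6, 35.7, 79.1, 72.8, 97.3, 125.3, 21.7, 113.4, 59.5, 101.5, 47.6, 109.2, 23.1, 44.8, 71.4, 109.9.
Season total = 1353.8 DD.
Complete generations = ⌊1353.8 / 464⌋ = 2.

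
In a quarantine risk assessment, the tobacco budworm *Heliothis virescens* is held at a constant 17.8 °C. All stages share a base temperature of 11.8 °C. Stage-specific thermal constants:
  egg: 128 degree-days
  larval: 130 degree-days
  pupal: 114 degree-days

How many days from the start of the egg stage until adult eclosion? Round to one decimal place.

62.0 days

Daily accumulation at 17.8 °C = 17.8 − 11.8 = 6.0 DD/day.
Total K = 128 + 130 + 114 = 372 DD.
Total duration = 372 / 6.0 = 62.000 ≈ 62.0 days.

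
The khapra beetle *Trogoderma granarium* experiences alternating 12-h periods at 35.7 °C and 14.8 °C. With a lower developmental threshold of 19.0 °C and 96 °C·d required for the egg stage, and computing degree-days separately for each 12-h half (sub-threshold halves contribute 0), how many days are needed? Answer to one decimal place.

11.5 days

Day half: max(0, 35.7 − 19.0) × 0.5 = 16.7 × 0.5 = 8.35 DD.
Night half: max(0, 14.8 − 19.0) × 0.5 = 0.0 × 0.5 = 0.00 DD.
Per 24 h: 8.35 DD/day.
Duration = 96 / 8.35 = 11.497 ≈ 11.5 days.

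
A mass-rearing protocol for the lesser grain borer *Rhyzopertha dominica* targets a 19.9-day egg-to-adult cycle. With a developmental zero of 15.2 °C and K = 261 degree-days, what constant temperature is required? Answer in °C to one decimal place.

Required daily accumulation = 261 / 19.9 = 13.116 DD/day.
T = T_base + 13.116 = 15.2 + 13.116 = 28.316 ≈ 28.3 °C.

28.3 °C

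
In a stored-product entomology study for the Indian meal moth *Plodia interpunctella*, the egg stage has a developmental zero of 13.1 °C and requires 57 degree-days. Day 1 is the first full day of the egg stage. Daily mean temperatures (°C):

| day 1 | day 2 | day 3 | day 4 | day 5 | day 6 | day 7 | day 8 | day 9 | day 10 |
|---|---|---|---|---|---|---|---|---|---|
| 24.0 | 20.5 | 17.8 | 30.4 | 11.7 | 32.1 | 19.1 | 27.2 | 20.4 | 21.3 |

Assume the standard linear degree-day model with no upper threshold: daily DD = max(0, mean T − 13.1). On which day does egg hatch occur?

Daily DD above 13.1 °C: 10.9, 7.4, 4.7, 17.3, 0.0, 19.0, 6.0, 14.1, 7.3, 8.2.
Cumulative: 10.9, 18.3, 23.0, 40.3, 40.3, 59.3, 65.3, 79.4, 86.7, 94.9.
The total first reaches 57 DD on day 6.

day 6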